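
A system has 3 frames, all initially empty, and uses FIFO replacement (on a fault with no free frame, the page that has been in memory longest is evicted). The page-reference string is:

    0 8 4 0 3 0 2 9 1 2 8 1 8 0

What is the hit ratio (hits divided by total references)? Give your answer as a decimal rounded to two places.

0 -> fault, frames (0)
8 -> fault, frames (0 8)
4 -> fault, frames (0 8 4)
0 -> hit
3 -> fault, evict 0, frames (8 4 3)
0 -> fault, evict 8, frames (4 3 0)
2 -> fault, evict 4, frames (3 0 2)
9 -> fault, evict 3, frames (0 2 9)
1 -> fault, evict 0, frames (2 9 1)
2 -> hit
8 -> fault, evict 2, frames (9 1 8)
1 -> hit
8 -> hit
0 -> fault, evict 9, frames (1 8 0)
Hits: 4 of 14 references → 4/14 = 0.2857.

0.29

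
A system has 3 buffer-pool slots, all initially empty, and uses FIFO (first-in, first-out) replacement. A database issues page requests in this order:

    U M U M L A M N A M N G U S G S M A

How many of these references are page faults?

U → miss, frames [U]
M → miss, frames [U, M]
U → hit
M → hit
L → miss, frames [U, M, L]
A → miss, evict U, frames [M, L, A]
M → hit
N → miss, evict M, frames [L, A, N]
A → hit
M → miss, evict L, frames [A, N, M]
N → hit
G → miss, evict A, frames [N, M, G]
U → miss, evict N, frames [M, G, U]
S → miss, evict M, frames [G, U, S]
G → hit
S → hit
M → miss, evict G, frames [U, S, M]
A → miss, evict U, frames [S, M, A]
Page faults: 11.

11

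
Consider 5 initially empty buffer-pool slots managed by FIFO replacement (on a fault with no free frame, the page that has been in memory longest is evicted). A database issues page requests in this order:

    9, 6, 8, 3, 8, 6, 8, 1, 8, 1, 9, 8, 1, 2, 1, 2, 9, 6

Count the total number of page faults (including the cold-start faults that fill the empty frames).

9 -> miss, frames (9)
6 -> miss, frames (9 6)
8 -> miss, frames (9 6 8)
3 -> miss, frames (9 6 8 3)
8 -> hit
6 -> hit
8 -> hit
1 -> miss, frames (9 6 8 3 1)
8 -> hit
1 -> hit
9 -> hit
8 -> hit
1 -> hit
2 -> miss, evict 9, frames (6 8 3 1 2)
1 -> hit
2 -> hit
9 -> miss, evict 6, frames (8 3 1 2 9)
6 -> miss, evict 8, frames (3 1 2 9 6)
Page faults: 8.

8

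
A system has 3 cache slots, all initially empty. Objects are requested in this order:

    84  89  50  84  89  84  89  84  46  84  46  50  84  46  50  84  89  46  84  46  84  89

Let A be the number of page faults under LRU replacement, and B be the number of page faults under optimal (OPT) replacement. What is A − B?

2

Under LRU: F F F . . . . . F . . F . . . . F F . . . . → 7 faults.
Under OPT: F F F . . . . . F . . . . . . . F . . . . . → 5 faults.
A − B = 7 − 5 = 2.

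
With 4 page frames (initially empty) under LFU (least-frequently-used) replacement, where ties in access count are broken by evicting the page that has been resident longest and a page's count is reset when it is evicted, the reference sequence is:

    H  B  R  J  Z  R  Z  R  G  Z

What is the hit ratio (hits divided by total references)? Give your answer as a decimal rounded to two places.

0.40

H: fault, frames [H]
B: fault, frames [H, B]
R: fault, frames [H, B, R]
J: fault, frames [H, B, R, J]
Z: fault, evict H, frames [B, R, J, Z]
R: hit
Z: hit
R: hit
G: fault, evict B, frames [R, J, Z, G]
Z: hit
Hits: 4 of 10 references → 4/10 = 0.4000.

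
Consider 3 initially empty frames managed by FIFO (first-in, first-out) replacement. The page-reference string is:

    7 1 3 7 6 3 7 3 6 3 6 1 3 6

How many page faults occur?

8

7 -> fault, frames [7]
1 -> fault, frames [7, 1]
3 -> fault, frames [7, 1, 3]
7 -> hit
6 -> fault, evict 7, frames [1, 3, 6]
3 -> hit
7 -> fault, evict 1, frames [3, 6, 7]
3 -> hit
6 -> hit
3 -> hit
6 -> hit
1 -> fault, evict 3, frames [6, 7, 1]
3 -> fault, evict 6, frames [7, 1, 3]
6 -> fault, evict 7, frames [1, 3, 6]
Page faults: 8.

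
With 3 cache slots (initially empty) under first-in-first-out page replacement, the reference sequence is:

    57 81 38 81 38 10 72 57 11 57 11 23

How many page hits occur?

4

57: fault, frames [57]
81: fault, frames [57, 81]
38: fault, frames [57, 81, 38]
81: hit
38: hit
10: fault, evict 57, frames [81, 38, 10]
72: fault, evict 81, frames [38, 10, 72]
57: fault, evict 38, frames [10, 72, 57]
11: fault, evict 10, frames [72, 57, 11]
57: hit
11: hit
23: fault, evict 72, frames [57, 11, 23]
Hits: 4.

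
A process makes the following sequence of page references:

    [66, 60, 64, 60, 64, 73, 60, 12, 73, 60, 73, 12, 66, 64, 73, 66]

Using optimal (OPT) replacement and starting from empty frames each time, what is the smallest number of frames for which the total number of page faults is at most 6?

f=1: 16 faults
f=2: 10 faults
f=3: 7 faults
f=4: 6 faults
f=5: 5 faults
Smallest f with faults ≤ 6 is 4.

4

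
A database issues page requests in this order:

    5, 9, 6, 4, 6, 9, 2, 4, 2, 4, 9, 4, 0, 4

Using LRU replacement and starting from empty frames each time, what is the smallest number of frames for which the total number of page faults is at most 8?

3

f=1: 14 faults
f=2: 9 faults
f=3: 7 faults
f=4: 6 faults
f=5: 6 faults
f=6: 6 faults
Smallest f with faults ≤ 8 is 3.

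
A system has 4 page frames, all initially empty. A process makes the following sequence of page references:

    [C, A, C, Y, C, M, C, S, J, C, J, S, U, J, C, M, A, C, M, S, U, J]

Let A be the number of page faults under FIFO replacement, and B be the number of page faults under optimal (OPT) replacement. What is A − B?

2

Under FIFO: F F . F . F . F F F . . F . . F F . . F . F → 12 faults.
Under OPT: F F . F . F . F F . . . F . . . F . . F . F → 10 faults.
A − B = 12 − 10 = 2.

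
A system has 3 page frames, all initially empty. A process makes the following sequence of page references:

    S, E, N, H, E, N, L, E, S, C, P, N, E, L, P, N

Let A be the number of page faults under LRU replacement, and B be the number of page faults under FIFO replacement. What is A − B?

-1

Under LRU: F F F F . . F . F F F F F F F F → 13 faults.
Under FIFO: F F F F . . F F F F F F F F F F → 14 faults.
A − B = 13 − 14 = -1.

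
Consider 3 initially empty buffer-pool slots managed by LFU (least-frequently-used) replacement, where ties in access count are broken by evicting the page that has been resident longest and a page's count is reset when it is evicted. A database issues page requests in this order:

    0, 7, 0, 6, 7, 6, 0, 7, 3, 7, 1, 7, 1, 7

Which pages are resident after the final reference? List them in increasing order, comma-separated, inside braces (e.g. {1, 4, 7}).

{0, 1, 7}

0 → fault, frames {0}
7 → fault, frames {0,7}
0 → hit
6 → fault, frames {0,7,6}
7 → hit
6 → hit
0 → hit
7 → hit
3 → fault, evict 6, frames {0,7,3}
7 → hit
1 → fault, evict 3, frames {0,7,1}
7 → hit
1 → hit
7 → hit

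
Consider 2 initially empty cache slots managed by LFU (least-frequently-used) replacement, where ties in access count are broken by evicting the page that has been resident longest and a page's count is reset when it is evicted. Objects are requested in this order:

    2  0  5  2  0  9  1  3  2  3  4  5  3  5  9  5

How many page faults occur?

13

2 → fault, frames [2]
0 → fault, frames [2, 0]
5 → fault, evict 2, frames [0, 5]
2 → fault, evict 0, frames [5, 2]
0 → fault, evict 5, frames [2, 0]
9 → fault, evict 2, frames [0, 9]
1 → fault, evict 0, frames [9, 1]
3 → fault, evict 9, frames [1, 3]
2 → fault, evict 1, frames [3, 2]
3 → hit
4 → fault, evict 2, frames [3, 4]
5 → fault, evict 4, frames [3, 5]
3 → hit
5 → hit
9 → fault, evict 5, frames [3, 9]
5 → fault, evict 9, frames [3, 5]
Page faults: 13.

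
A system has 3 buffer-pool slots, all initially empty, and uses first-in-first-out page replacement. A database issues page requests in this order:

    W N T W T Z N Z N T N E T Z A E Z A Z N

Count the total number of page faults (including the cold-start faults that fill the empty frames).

W → miss, frames {W}
N → miss, frames {W,N}
T → miss, frames {W,N,T}
W → hit
T → hit
Z → miss, evict W, frames {N,T,Z}
N → hit
Z → hit
N → hit
T → hit
N → hit
E → miss, evict N, frames {T,Z,E}
T → hit
Z → hit
A → miss, evict T, frames {Z,E,A}
E → hit
Z → hit
A → hit
Z → hit
N → miss, evict Z, frames {E,A,N}
Page faults: 7.

7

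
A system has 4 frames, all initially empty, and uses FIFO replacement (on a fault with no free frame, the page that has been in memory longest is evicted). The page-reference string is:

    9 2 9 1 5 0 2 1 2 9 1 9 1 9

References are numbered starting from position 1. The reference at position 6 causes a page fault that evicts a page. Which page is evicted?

pos 1: 9: fault, frames {9}
pos 2: 2: fault, frames {9,2}
pos 3: 9: hit
pos 4: 1: fault, frames {9,2,1}
pos 5: 5: fault, frames {9,2,1,5}
pos 6: 0: fault, evict 9, frames {2,1,5,0}
At position 6, page 9 is evicted.

9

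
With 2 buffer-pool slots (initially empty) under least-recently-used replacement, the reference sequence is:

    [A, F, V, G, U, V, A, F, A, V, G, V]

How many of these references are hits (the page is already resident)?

A → miss, frames (A)
F → miss, frames (A F)
V → miss, evict A, frames (F V)
G → miss, evict F, frames (V G)
U → miss, evict V, frames (G U)
V → miss, evict G, frames (U V)
A → miss, evict U, frames (V A)
F → miss, evict V, frames (A F)
A → hit
V → miss, evict F, frames (A V)
G → miss, evict A, frames (V G)
V → hit
Hits: 2.

2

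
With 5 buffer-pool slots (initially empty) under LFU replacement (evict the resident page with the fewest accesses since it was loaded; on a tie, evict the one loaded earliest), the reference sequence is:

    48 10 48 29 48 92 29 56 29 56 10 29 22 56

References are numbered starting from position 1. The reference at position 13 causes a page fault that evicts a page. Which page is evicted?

pos 1: 48: fault, frames [48]
pos 2: 10: fault, frames [48, 10]
pos 3: 48: hit
pos 4: 29: fault, frames [48, 10, 29]
pos 5: 48: hit
pos 6: 92: fault, frames [48, 10, 29, 92]
pos 7: 29: hit
pos 8: 56: fault, frames [48, 10, 29, 92, 56]
pos 9: 29: hit
pos 10: 56: hit
pos 11: 10: hit
pos 12: 29: hit
pos 13: 22: fault, evict 92, frames [48, 10, 29, 56, 22]
At position 13, page 92 is evicted.

92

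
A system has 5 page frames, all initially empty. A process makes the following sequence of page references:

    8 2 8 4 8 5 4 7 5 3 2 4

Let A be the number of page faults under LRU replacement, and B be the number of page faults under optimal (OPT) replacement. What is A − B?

1

Under LRU: F F . F . F . F . F F . → 7 faults.
Under OPT: F F . F . F . F . F . . → 6 faults.
A − B = 7 − 6 = 1.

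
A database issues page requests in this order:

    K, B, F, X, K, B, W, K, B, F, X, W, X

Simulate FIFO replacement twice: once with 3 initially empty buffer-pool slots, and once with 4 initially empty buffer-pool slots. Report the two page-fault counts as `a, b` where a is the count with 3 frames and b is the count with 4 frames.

3 frames: F F F F F F F . . F F . . → 9 faults.
4 frames: F F F F . . F F F F F F . → 10 faults.
10 > 9: adding a frame increased faults — Belady's anomaly.

9, 10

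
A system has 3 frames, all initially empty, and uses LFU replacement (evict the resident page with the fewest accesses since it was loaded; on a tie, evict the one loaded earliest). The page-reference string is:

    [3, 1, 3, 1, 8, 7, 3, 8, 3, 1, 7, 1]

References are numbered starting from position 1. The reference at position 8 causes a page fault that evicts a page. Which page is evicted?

7

pos 1: 3 → miss, frames {3}
pos 2: 1 → miss, frames {3,1}
pos 3: 3 → hit
pos 4: 1 → hit
pos 5: 8 → miss, frames {3,1,8}
pos 6: 7 → miss, evict 8, frames {3,1,7}
pos 7: 3 → hit
pos 8: 8 → miss, evict 7, frames {3,1,8}
At position 8, page 7 is evicted.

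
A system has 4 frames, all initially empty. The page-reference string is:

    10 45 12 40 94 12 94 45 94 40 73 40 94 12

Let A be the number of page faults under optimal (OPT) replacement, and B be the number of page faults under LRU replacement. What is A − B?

Under OPT: F F F F F . . . . . F . . . → 6 faults.
Under LRU: F F F F F . . . . . F . . F → 7 faults.
A − B = 6 − 7 = -1.

-1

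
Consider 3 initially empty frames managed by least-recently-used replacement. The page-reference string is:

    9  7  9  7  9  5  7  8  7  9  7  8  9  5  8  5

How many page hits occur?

9 -> fault, frames (9)
7 -> fault, frames (9 7)
9 -> hit
7 -> hit
9 -> hit
5 -> fault, frames (7 9 5)
7 -> hit
8 -> fault, evict 9, frames (5 7 8)
7 -> hit
9 -> fault, evict 5, frames (8 7 9)
7 -> hit
8 -> hit
9 -> hit
5 -> fault, evict 7, frames (8 9 5)
8 -> hit
5 -> hit
Hits: 10.

10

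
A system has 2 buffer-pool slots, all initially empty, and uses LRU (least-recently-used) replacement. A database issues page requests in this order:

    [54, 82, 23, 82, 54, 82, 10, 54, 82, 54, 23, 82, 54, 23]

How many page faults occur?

54: miss, frames [54]
82: miss, frames [54, 82]
23: miss, evict 54, frames [82, 23]
82: hit
54: miss, evict 23, frames [82, 54]
82: hit
10: miss, evict 54, frames [82, 10]
54: miss, evict 82, frames [10, 54]
82: miss, evict 10, frames [54, 82]
54: hit
23: miss, evict 82, frames [54, 23]
82: miss, evict 54, frames [23, 82]
54: miss, evict 23, frames [82, 54]
23: miss, evict 82, frames [54, 23]
Page faults: 11.

11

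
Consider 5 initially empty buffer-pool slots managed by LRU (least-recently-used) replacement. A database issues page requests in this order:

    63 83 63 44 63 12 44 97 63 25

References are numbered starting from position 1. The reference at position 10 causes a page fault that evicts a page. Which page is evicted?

83

pos 1: 63 -> miss, frames [63]
pos 2: 83 -> miss, frames [63, 83]
pos 3: 63 -> hit
pos 4: 44 -> miss, frames [83, 63, 44]
pos 5: 63 -> hit
pos 6: 12 -> miss, frames [83, 44, 63, 12]
pos 7: 44 -> hit
pos 8: 97 -> miss, frames [83, 63, 12, 44, 97]
pos 9: 63 -> hit
pos 10: 25 -> miss, evict 83, frames [12, 44, 97, 63, 25]
At position 10, page 83 is evicted.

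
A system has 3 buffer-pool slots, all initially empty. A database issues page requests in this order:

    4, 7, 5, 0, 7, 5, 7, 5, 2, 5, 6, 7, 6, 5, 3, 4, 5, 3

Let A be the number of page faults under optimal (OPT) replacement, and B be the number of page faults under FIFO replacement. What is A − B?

Under OPT: F F F F . . . . F . F . . . F F . . → 8 faults.
Under FIFO: F F F F . . . . F . F F . F F F . . → 10 faults.
A − B = 8 − 10 = -2.

-2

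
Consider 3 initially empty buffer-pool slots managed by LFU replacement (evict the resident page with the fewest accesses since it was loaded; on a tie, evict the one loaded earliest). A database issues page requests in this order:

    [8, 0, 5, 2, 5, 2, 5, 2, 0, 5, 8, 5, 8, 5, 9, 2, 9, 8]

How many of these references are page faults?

8: miss, frames (8)
0: miss, frames (8 0)
5: miss, frames (8 0 5)
2: miss, evict 8, frames (0 5 2)
5: hit
2: hit
5: hit
2: hit
0: hit
5: hit
8: miss, evict 0, frames (5 2 8)
5: hit
8: hit
5: hit
9: miss, evict 8, frames (5 2 9)
2: hit
9: hit
8: miss, evict 9, frames (5 2 8)
Page faults: 7.

7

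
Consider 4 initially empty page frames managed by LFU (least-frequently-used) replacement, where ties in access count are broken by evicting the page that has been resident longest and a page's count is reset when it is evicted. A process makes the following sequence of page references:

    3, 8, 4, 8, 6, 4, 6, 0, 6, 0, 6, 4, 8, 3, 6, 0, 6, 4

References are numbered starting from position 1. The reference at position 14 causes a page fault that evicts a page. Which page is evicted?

0

pos 1: 3 -> miss, frames (3)
pos 2: 8 -> miss, frames (3 8)
pos 3: 4 -> miss, frames (3 8 4)
pos 4: 8 -> hit
pos 5: 6 -> miss, frames (3 8 4 6)
pos 6: 4 -> hit
pos 7: 6 -> hit
pos 8: 0 -> miss, evict 3, frames (8 4 6 0)
pos 9: 6 -> hit
pos 10: 0 -> hit
pos 11: 6 -> hit
pos 12: 4 -> hit
pos 13: 8 -> hit
pos 14: 3 -> miss, evict 0, frames (8 4 6 3)
At position 14, page 0 is evicted.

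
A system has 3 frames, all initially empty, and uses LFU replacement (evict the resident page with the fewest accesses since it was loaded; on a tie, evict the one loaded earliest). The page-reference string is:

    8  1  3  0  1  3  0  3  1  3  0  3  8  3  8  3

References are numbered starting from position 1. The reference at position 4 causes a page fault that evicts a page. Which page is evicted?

8

pos 1: 8 -> fault, frames (8)
pos 2: 1 -> fault, frames (8 1)
pos 3: 3 -> fault, frames (8 1 3)
pos 4: 0 -> fault, evict 8, frames (1 3 0)
At position 4, page 8 is evicted.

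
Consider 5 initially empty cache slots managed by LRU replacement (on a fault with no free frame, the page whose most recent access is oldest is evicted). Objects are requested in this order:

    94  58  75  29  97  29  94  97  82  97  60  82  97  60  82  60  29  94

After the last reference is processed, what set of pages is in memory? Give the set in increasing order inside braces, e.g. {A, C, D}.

{29, 60, 82, 94, 97}

94 -> fault, frames {94}
58 -> fault, frames {94,58}
75 -> fault, frames {94,58,75}
29 -> fault, frames {94,58,75,29}
97 -> fault, frames {94,58,75,29,97}
29 -> hit
94 -> hit
97 -> hit
82 -> fault, evict 58, frames {75,29,94,97,82}
97 -> hit
60 -> fault, evict 75, frames {29,94,82,97,60}
82 -> hit
97 -> hit
60 -> hit
82 -> hit
60 -> hit
29 -> hit
94 -> hit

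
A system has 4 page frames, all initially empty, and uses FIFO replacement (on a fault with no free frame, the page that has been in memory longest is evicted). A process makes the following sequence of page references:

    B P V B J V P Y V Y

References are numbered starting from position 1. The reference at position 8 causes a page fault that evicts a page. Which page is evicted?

pos 1: B → fault, frames {B}
pos 2: P → fault, frames {B,P}
pos 3: V → fault, frames {B,P,V}
pos 4: B → hit
pos 5: J → fault, frames {B,P,V,J}
pos 6: V → hit
pos 7: P → hit
pos 8: Y → fault, evict B, frames {P,V,J,Y}
At position 8, page B is evicted.

B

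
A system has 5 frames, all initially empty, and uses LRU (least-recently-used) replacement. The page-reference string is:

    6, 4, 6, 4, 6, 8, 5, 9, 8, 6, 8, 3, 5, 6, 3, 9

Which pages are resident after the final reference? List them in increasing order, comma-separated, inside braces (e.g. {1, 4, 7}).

{3, 5, 6, 8, 9}

6 → miss, frames [6]
4 → miss, frames [6, 4]
6 → hit
4 → hit
6 → hit
8 → miss, frames [4, 6, 8]
5 → miss, frames [4, 6, 8, 5]
9 → miss, frames [4, 6, 8, 5, 9]
8 → hit
6 → hit
8 → hit
3 → miss, evict 4, frames [5, 9, 6, 8, 3]
5 → hit
6 → hit
3 → hit
9 → hit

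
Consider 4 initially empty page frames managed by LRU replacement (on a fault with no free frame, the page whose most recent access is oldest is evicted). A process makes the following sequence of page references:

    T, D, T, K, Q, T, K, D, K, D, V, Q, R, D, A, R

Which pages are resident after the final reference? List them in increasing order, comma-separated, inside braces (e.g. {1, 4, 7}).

{A, D, Q, R}

T -> fault, frames [T]
D -> fault, frames [T, D]
T -> hit
K -> fault, frames [D, T, K]
Q -> fault, frames [D, T, K, Q]
T -> hit
K -> hit
D -> hit
K -> hit
D -> hit
V -> fault, evict Q, frames [T, K, D, V]
Q -> fault, evict T, frames [K, D, V, Q]
R -> fault, evict K, frames [D, V, Q, R]
D -> hit
A -> fault, evict V, frames [Q, R, D, A]
R -> hit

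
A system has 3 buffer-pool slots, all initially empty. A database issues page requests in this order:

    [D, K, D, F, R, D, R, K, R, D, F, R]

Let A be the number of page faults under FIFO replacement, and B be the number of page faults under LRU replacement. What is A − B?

2

Under FIFO: F F . F F F . F . . F F → 8 faults.
Under LRU: F F . F F . . F . . F . → 6 faults.
A − B = 8 − 6 = 2.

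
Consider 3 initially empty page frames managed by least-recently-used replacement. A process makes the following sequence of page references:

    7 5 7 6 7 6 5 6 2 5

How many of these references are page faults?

7: fault, frames (7)
5: fault, frames (7 5)
7: hit
6: fault, frames (5 7 6)
7: hit
6: hit
5: hit
6: hit
2: fault, evict 7, frames (5 6 2)
5: hit
Page faults: 4.

4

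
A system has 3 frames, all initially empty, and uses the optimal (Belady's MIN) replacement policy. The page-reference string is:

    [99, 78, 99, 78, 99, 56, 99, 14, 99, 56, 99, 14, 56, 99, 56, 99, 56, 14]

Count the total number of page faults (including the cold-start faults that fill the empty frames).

99 → fault, frames {99}
78 → fault, frames {99,78}
99 → hit
78 → hit
99 → hit
56 → fault, frames {99,78,56}
99 → hit
14 → fault, evict 78, frames {99,56,14}
99 → hit
56 → hit
99 → hit
14 → hit
56 → hit
99 → hit
56 → hit
99 → hit
56 → hit
14 → hit
Page faults: 4.

4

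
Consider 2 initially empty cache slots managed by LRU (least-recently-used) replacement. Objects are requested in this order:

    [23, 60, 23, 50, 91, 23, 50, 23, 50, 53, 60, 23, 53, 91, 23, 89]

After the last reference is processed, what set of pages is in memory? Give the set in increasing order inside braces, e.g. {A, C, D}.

{23, 89}

23: miss, frames {23}
60: miss, frames {23,60}
23: hit
50: miss, evict 60, frames {23,50}
91: miss, evict 23, frames {50,91}
23: miss, evict 50, frames {91,23}
50: miss, evict 91, frames {23,50}
23: hit
50: hit
53: miss, evict 23, frames {50,53}
60: miss, evict 50, frames {53,60}
23: miss, evict 53, frames {60,23}
53: miss, evict 60, frames {23,53}
91: miss, evict 23, frames {53,91}
23: miss, evict 53, frames {91,23}
89: miss, evict 91, frames {23,89}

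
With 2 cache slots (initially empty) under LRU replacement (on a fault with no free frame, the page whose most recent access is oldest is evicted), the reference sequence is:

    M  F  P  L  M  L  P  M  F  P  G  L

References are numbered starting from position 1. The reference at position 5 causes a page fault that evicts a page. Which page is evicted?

P

pos 1: M -> miss, frames {M}
pos 2: F -> miss, frames {M,F}
pos 3: P -> miss, evict M, frames {F,P}
pos 4: L -> miss, evict F, frames {P,L}
pos 5: M -> miss, evict P, frames {L,M}
At position 5, page P is evicted.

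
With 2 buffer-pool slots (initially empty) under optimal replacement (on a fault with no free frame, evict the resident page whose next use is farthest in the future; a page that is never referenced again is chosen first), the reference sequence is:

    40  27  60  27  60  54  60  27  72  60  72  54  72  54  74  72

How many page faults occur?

8

40 → miss, frames [40]
27 → miss, frames [40, 27]
60 → miss, evict 40, frames [27, 60]
27 → hit
60 → hit
54 → miss, evict 27, frames [60, 54]
60 → hit
27 → miss, evict 54, frames [60, 27]
72 → miss, evict 27, frames [60, 72]
60 → hit
72 → hit
54 → miss, evict 60, frames [72, 54]
72 → hit
54 → hit
74 → miss, evict 54, frames [72, 74]
72 → hit
Page faults: 8.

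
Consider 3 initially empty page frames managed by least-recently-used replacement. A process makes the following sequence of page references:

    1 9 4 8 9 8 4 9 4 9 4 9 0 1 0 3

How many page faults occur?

7

1 -> fault, frames (1)
9 -> fault, frames (1 9)
4 -> fault, frames (1 9 4)
8 -> fault, evict 1, frames (9 4 8)
9 -> hit
8 -> hit
4 -> hit
9 -> hit
4 -> hit
9 -> hit
4 -> hit
9 -> hit
0 -> fault, evict 8, frames (4 9 0)
1 -> fault, evict 4, frames (9 0 1)
0 -> hit
3 -> fault, evict 9, frames (1 0 3)
Page faults: 7.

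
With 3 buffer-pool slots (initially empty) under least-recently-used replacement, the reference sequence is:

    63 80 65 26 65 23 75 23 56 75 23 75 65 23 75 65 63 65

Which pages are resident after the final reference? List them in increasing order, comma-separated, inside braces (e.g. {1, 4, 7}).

{63, 65, 75}

63: miss, frames {63}
80: miss, frames {63,80}
65: miss, frames {63,80,65}
26: miss, evict 63, frames {80,65,26}
65: hit
23: miss, evict 80, frames {26,65,23}
75: miss, evict 26, frames {65,23,75}
23: hit
56: miss, evict 65, frames {75,23,56}
75: hit
23: hit
75: hit
65: miss, evict 56, frames {23,75,65}
23: hit
75: hit
65: hit
63: miss, evict 23, frames {75,65,63}
65: hit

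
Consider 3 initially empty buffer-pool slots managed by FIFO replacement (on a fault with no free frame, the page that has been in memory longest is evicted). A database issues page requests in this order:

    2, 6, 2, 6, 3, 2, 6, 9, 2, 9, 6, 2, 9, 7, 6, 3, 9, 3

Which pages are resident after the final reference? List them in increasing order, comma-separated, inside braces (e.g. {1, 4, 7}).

{3, 7, 9}

2 -> miss, frames {2}
6 -> miss, frames {2,6}
2 -> hit
6 -> hit
3 -> miss, frames {2,6,3}
2 -> hit
6 -> hit
9 -> miss, evict 2, frames {6,3,9}
2 -> miss, evict 6, frames {3,9,2}
9 -> hit
6 -> miss, evict 3, frames {9,2,6}
2 -> hit
9 -> hit
7 -> miss, evict 9, frames {2,6,7}
6 -> hit
3 -> miss, evict 2, frames {6,7,3}
9 -> miss, evict 6, frames {7,3,9}
3 -> hit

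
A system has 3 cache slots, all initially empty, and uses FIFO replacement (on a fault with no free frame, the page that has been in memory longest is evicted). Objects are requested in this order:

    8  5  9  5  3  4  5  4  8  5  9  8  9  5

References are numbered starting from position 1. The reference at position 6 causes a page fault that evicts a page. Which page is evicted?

pos 1: 8 → miss, frames {8}
pos 2: 5 → miss, frames {8,5}
pos 3: 9 → miss, frames {8,5,9}
pos 4: 5 → hit
pos 5: 3 → miss, evict 8, frames {5,9,3}
pos 6: 4 → miss, evict 5, frames {9,3,4}
At position 6, page 5 is evicted.

5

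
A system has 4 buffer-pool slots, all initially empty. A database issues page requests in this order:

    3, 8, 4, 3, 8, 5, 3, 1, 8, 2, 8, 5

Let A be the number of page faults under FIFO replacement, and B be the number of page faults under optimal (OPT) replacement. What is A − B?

Under FIFO: F F F . . F . F . F F . → 7 faults.
Under OPT: F F F . . F . F . F . . → 6 faults.
A − B = 7 − 6 = 1.

1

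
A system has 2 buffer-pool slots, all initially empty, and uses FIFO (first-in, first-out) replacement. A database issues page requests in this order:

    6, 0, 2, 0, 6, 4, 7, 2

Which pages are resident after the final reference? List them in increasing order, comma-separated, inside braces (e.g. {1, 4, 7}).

6: miss, frames (6)
0: miss, frames (6 0)
2: miss, evict 6, frames (0 2)
0: hit
6: miss, evict 0, frames (2 6)
4: miss, evict 2, frames (6 4)
7: miss, evict 6, frames (4 7)
2: miss, evict 4, frames (7 2)

{2, 7}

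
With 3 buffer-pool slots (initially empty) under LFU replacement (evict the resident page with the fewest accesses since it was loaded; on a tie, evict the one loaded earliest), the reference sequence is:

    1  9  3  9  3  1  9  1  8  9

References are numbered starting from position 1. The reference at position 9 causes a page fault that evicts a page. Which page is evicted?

pos 1: 1 → fault, frames (1)
pos 2: 9 → fault, frames (1 9)
pos 3: 3 → fault, frames (1 9 3)
pos 4: 9 → hit
pos 5: 3 → hit
pos 6: 1 → hit
pos 7: 9 → hit
pos 8: 1 → hit
pos 9: 8 → fault, evict 3, frames (1 9 8)
At position 9, page 3 is evicted.

3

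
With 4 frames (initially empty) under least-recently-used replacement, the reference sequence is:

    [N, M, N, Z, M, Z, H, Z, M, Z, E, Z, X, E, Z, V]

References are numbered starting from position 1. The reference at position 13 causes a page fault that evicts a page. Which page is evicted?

H

pos 1: N → fault, frames [N]
pos 2: M → fault, frames [N, M]
pos 3: N → hit
pos 4: Z → fault, frames [M, N, Z]
pos 5: M → hit
pos 6: Z → hit
pos 7: H → fault, frames [N, M, Z, H]
pos 8: Z → hit
pos 9: M → hit
pos 10: Z → hit
pos 11: E → fault, evict N, frames [H, M, Z, E]
pos 12: Z → hit
pos 13: X → fault, evict H, frames [M, E, Z, X]
At position 13, page H is evicted.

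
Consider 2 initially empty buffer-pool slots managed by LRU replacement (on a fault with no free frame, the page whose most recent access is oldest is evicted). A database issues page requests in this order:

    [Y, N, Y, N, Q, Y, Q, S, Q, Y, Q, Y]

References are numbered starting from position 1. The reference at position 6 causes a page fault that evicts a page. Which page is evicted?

N

pos 1: Y -> miss, frames (Y)
pos 2: N -> miss, frames (Y N)
pos 3: Y -> hit
pos 4: N -> hit
pos 5: Q -> miss, evict Y, frames (N Q)
pos 6: Y -> miss, evict N, frames (Q Y)
At position 6, page N is evicted.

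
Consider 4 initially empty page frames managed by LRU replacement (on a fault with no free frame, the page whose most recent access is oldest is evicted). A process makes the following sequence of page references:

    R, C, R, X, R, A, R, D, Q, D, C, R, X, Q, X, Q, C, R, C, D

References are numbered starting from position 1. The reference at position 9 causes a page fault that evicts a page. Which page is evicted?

X

pos 1: R → fault, frames [R]
pos 2: C → fault, frames [R, C]
pos 3: R → hit
pos 4: X → fault, frames [C, R, X]
pos 5: R → hit
pos 6: A → fault, frames [C, X, R, A]
pos 7: R → hit
pos 8: D → fault, evict C, frames [X, A, R, D]
pos 9: Q → fault, evict X, frames [A, R, D, Q]
At position 9, page X is evicted.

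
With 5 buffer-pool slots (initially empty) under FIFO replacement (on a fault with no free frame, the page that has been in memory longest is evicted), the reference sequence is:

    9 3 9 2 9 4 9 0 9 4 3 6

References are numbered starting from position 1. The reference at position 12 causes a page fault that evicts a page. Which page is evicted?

9

pos 1: 9: miss, frames [9]
pos 2: 3: miss, frames [9, 3]
pos 3: 9: hit
pos 4: 2: miss, frames [9, 3, 2]
pos 5: 9: hit
pos 6: 4: miss, frames [9, 3, 2, 4]
pos 7: 9: hit
pos 8: 0: miss, frames [9, 3, 2, 4, 0]
pos 9: 9: hit
pos 10: 4: hit
pos 11: 3: hit
pos 12: 6: miss, evict 9, frames [3, 2, 4, 0, 6]
At position 12, page 9 is evicted.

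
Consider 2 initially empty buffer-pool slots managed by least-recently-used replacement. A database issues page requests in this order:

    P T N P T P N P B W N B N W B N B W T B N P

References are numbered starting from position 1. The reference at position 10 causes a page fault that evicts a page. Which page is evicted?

pos 1: P → miss, frames {P}
pos 2: T → miss, frames {P,T}
pos 3: N → miss, evict P, frames {T,N}
pos 4: P → miss, evict T, frames {N,P}
pos 5: T → miss, evict N, frames {P,T}
pos 6: P → hit
pos 7: N → miss, evict T, frames {P,N}
pos 8: P → hit
pos 9: B → miss, evict N, frames {P,B}
pos 10: W → miss, evict P, frames {B,W}
At position 10, page P is evicted.

P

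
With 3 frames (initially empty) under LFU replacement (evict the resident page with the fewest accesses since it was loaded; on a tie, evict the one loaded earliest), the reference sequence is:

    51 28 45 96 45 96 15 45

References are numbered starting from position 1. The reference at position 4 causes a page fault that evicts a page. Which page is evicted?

51

pos 1: 51 -> fault, frames {51}
pos 2: 28 -> fault, frames {51,28}
pos 3: 45 -> fault, frames {51,28,45}
pos 4: 96 -> fault, evict 51, frames {28,45,96}
At position 4, page 51 is evicted.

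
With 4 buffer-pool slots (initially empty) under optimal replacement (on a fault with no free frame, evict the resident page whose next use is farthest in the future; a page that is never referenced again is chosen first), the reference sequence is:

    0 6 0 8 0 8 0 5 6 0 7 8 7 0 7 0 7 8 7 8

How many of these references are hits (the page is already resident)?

0 -> fault, frames [0]
6 -> fault, frames [0, 6]
0 -> hit
8 -> fault, frames [0, 6, 8]
0 -> hit
8 -> hit
0 -> hit
5 -> fault, frames [0, 6, 8, 5]
6 -> hit
0 -> hit
7 -> fault, evict 5, frames [0, 6, 8, 7]
8 -> hit
7 -> hit
0 -> hit
7 -> hit
0 -> hit
7 -> hit
8 -> hit
7 -> hit
8 -> hit
Hits: 15.

15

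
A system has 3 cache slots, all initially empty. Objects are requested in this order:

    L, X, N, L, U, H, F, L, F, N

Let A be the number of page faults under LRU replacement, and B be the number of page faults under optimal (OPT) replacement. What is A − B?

Under LRU: F F F . F F F F . F → 8 faults.
Under OPT: F F F . F F F . . . → 6 faults.
A − B = 8 − 6 = 2.

2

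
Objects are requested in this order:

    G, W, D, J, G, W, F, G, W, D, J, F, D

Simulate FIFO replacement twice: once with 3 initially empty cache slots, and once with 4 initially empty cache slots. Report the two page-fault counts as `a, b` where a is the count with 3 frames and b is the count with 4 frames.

9, 10

3 frames: F F F F F F F . . F F . . → 9 faults.
4 frames: F F F F . . F F F F F F . → 10 faults.
10 > 9: adding a frame increased faults — Belady's anomaly.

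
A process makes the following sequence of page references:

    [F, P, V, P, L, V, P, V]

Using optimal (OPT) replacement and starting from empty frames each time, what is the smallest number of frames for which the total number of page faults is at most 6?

2

f=1: 8 faults
f=2: 5 faults
f=3: 4 faults
f=4: 4 faults
Smallest f with faults ≤ 6 is 2.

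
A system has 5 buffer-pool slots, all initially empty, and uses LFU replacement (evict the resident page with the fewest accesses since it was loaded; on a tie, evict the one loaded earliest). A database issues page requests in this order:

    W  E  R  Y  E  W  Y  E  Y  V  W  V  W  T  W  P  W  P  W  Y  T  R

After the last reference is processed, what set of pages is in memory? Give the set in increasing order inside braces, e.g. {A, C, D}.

{E, P, R, W, Y}

W → miss, frames (W)
E → miss, frames (W E)
R → miss, frames (W E R)
Y → miss, frames (W E R Y)
E → hit
W → hit
Y → hit
E → hit
Y → hit
V → miss, frames (W E R Y V)
W → hit
V → hit
W → hit
T → miss, evict R, frames (W E Y V T)
W → hit
P → miss, evict T, frames (W E Y V P)
W → hit
P → hit
W → hit
Y → hit
T → miss, evict V, frames (W E Y P T)
R → miss, evict T, frames (W E Y P R)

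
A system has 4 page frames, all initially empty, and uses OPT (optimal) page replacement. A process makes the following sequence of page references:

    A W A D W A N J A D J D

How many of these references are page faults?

A: fault, frames {A}
W: fault, frames {A,W}
A: hit
D: fault, frames {A,W,D}
W: hit
A: hit
N: fault, frames {A,W,D,N}
J: fault, evict N, frames {A,W,D,J}
A: hit
D: hit
J: hit
D: hit
Page faults: 5.

5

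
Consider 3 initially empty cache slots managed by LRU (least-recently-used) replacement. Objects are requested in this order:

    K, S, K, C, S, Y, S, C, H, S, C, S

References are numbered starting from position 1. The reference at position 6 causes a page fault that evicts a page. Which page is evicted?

K

pos 1: K: fault, frames [K]
pos 2: S: fault, frames [K, S]
pos 3: K: hit
pos 4: C: fault, frames [S, K, C]
pos 5: S: hit
pos 6: Y: fault, evict K, frames [C, S, Y]
At position 6, page K is evicted.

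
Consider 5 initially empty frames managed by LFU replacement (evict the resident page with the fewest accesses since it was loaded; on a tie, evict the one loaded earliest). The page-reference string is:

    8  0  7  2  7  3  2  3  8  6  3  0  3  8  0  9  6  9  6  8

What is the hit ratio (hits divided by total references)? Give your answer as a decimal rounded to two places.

8 -> fault, frames {8}
0 -> fault, frames {8,0}
7 -> fault, frames {8,0,7}
2 -> fault, frames {8,0,7,2}
7 -> hit
3 -> fault, frames {8,0,7,2,3}
2 -> hit
3 -> hit
8 -> hit
6 -> fault, evict 0, frames {8,7,2,3,6}
3 -> hit
0 -> fault, evict 6, frames {8,7,2,3,0}
3 -> hit
8 -> hit
0 -> hit
9 -> fault, evict 7, frames {8,2,3,0,9}
6 -> fault, evict 9, frames {8,2,3,0,6}
9 -> fault, evict 6, frames {8,2,3,0,9}
6 -> fault, evict 9, frames {8,2,3,0,6}
8 -> hit
Hits: 9 of 20 references → 9/20 = 0.4500.

0.45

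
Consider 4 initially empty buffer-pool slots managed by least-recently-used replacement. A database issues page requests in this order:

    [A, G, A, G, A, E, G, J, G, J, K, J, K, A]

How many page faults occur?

A → fault, frames (A)
G → fault, frames (A G)
A → hit
G → hit
A → hit
E → fault, frames (G A E)
G → hit
J → fault, frames (A E G J)
G → hit
J → hit
K → fault, evict A, frames (E G J K)
J → hit
K → hit
A → fault, evict E, frames (G J K A)
Page faults: 6.

6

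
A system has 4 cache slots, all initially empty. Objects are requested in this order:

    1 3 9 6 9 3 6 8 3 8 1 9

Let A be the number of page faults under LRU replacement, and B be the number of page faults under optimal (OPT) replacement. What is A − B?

2

Under LRU: F F F F . . . F . . F F → 7 faults.
Under OPT: F F F F . . . F . . . . → 5 faults.
A − B = 7 − 5 = 2.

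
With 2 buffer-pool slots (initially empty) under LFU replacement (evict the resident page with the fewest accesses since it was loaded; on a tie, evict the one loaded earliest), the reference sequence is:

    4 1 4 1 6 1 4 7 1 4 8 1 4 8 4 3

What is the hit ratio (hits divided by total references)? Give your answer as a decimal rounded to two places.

0.31

4 -> miss, frames {4}
1 -> miss, frames {4,1}
4 -> hit
1 -> hit
6 -> miss, evict 4, frames {1,6}
1 -> hit
4 -> miss, evict 6, frames {1,4}
7 -> miss, evict 4, frames {1,7}
1 -> hit
4 -> miss, evict 7, frames {1,4}
8 -> miss, evict 4, frames {1,8}
1 -> hit
4 -> miss, evict 8, frames {1,4}
8 -> miss, evict 4, frames {1,8}
4 -> miss, evict 8, frames {1,4}
3 -> miss, evict 4, frames {1,3}
Hits: 5 of 16 references → 5/16 = 0.3125.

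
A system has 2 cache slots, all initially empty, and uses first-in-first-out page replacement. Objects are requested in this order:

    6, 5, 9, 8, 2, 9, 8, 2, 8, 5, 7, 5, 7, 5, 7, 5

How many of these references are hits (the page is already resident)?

6 -> miss, frames [6]
5 -> miss, frames [6, 5]
9 -> miss, evict 6, frames [5, 9]
8 -> miss, evict 5, frames [9, 8]
2 -> miss, evict 9, frames [8, 2]
9 -> miss, evict 8, frames [2, 9]
8 -> miss, evict 2, frames [9, 8]
2 -> miss, evict 9, frames [8, 2]
8 -> hit
5 -> miss, evict 8, frames [2, 5]
7 -> miss, evict 2, frames [5, 7]
5 -> hit
7 -> hit
5 -> hit
7 -> hit
5 -> hit
Hits: 6.

6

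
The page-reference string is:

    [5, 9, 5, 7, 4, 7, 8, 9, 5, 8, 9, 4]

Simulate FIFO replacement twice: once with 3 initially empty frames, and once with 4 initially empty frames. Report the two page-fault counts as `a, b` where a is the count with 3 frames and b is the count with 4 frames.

3 frames: F F . F F . F F F . . F → 8 faults.
4 frames: F F . F F . F . F . F . → 7 faults.
7 < 8: adding a frame reduced faults, as is typical.

8, 7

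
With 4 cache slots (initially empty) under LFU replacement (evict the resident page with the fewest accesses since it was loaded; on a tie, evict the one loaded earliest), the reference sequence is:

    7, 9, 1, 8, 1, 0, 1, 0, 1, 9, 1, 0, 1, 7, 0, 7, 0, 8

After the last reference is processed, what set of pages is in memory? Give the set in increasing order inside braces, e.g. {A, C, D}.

{0, 1, 7, 8}

7: fault, frames (7)
9: fault, frames (7 9)
1: fault, frames (7 9 1)
8: fault, frames (7 9 1 8)
1: hit
0: fault, evict 7, frames (9 1 8 0)
1: hit
0: hit
1: hit
9: hit
1: hit
0: hit
1: hit
7: fault, evict 8, frames (9 1 0 7)
0: hit
7: hit
0: hit
8: fault, evict 9, frames (1 0 7 8)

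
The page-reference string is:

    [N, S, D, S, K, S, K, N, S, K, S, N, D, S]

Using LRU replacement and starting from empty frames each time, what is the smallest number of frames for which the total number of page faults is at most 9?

3

f=1: 14 faults
f=2: 10 faults
f=3: 6 faults
f=4: 4 faults
Smallest f with faults ≤ 9 is 3.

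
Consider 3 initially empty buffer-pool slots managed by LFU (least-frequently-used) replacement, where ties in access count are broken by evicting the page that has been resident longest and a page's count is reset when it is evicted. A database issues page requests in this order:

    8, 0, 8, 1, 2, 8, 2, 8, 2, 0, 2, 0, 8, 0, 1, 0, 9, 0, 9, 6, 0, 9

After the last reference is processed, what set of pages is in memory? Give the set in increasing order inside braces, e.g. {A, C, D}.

8 -> miss, frames (8)
0 -> miss, frames (8 0)
8 -> hit
1 -> miss, frames (8 0 1)
2 -> miss, evict 0, frames (8 1 2)
8 -> hit
2 -> hit
8 -> hit
2 -> hit
0 -> miss, evict 1, frames (8 2 0)
2 -> hit
0 -> hit
8 -> hit
0 -> hit
1 -> miss, evict 0, frames (8 2 1)
0 -> miss, evict 1, frames (8 2 0)
9 -> miss, evict 0, frames (8 2 9)
0 -> miss, evict 9, frames (8 2 0)
9 -> miss, evict 0, frames (8 2 9)
6 -> miss, evict 9, frames (8 2 6)
0 -> miss, evict 6, frames (8 2 0)
9 -> miss, evict 0, frames (8 2 9)

{2, 8, 9}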